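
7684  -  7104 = 580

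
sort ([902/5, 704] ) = [902/5,  704 ] 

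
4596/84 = 54 + 5/7 = 54.71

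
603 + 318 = 921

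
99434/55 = 1807 + 49/55 = 1807.89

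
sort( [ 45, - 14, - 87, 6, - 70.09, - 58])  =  [-87, - 70.09, - 58, - 14,6, 45]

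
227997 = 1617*141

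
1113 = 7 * 159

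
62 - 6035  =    -  5973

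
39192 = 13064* 3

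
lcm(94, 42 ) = 1974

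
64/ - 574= - 32/287 = - 0.11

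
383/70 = 383/70 = 5.47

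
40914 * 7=286398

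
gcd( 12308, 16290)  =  362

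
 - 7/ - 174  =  7/174= 0.04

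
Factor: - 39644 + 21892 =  - 2^3*7^1*317^1 =- 17752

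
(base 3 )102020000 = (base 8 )17765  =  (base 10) 8181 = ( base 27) B60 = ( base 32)7vl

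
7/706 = 7/706 =0.01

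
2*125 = 250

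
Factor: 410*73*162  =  2^2*3^4*5^1 * 41^1*73^1 = 4848660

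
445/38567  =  445/38567 = 0.01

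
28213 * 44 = 1241372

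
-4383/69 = -64+ 11/23 = - 63.52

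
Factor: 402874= 2^1*201437^1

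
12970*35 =453950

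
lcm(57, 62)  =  3534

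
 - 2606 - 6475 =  - 9081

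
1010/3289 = 1010/3289=0.31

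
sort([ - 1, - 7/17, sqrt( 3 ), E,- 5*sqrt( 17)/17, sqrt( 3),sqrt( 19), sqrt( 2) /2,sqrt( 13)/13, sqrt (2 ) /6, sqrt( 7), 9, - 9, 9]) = [ - 9,-5*sqrt( 17 ) /17,-1, - 7/17, sqrt( 2 )/6,sqrt( 13 ) /13, sqrt(2 ) /2, sqrt( 3), sqrt( 3), sqrt( 7 ),E, sqrt( 19 ), 9, 9 ]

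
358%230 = 128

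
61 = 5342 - 5281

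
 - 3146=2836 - 5982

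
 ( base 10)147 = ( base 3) 12110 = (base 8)223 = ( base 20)77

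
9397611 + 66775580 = 76173191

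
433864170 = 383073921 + 50790249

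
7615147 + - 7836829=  - 221682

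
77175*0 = 0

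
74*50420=3731080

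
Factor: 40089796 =2^2*37^2*7321^1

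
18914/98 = 193 = 193.00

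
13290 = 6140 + 7150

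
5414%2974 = 2440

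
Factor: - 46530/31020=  - 2^( - 1 ) * 3^1 = - 3/2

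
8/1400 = 1/175 =0.01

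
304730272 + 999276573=1304006845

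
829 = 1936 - 1107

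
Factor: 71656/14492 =2^1*13^2*53^1*3623^( - 1) = 17914/3623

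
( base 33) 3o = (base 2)1111011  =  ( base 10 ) 123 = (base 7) 234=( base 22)5D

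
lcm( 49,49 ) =49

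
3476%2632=844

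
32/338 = 16/169 = 0.09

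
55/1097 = 55/1097 = 0.05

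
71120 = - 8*( -8890 )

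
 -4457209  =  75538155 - 79995364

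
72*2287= 164664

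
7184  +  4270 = 11454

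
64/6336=1/99 = 0.01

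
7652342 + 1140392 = 8792734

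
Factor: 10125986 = 2^1  *  13^1*389461^1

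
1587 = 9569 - 7982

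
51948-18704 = 33244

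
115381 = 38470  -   - 76911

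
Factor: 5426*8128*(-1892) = - 2^9*11^1*43^1*127^1*2713^1  =  -83441982976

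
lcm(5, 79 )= 395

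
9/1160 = 9/1160 = 0.01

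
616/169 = 3  +  109/169 = 3.64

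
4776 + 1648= 6424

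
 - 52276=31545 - 83821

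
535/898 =535/898 =0.60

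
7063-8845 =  - 1782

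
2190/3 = 730  =  730.00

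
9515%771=263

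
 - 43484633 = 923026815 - 966511448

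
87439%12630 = 11659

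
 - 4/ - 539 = 4/539 = 0.01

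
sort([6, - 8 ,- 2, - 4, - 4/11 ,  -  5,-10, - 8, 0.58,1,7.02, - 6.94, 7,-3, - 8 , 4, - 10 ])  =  [- 10 , -10 ,-8 , - 8,- 8,  -  6.94 , - 5,-4,-3,-2 , - 4/11, 0.58,1,4 , 6,7,7.02] 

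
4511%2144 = 223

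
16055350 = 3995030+12060320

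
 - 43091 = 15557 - 58648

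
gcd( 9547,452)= 1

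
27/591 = 9/197= 0.05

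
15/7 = 2 + 1/7 = 2.14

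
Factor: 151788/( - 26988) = -973/173 = -  7^1*139^1*173^ (  -  1 )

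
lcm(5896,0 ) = 0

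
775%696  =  79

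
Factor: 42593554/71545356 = 21296777/35772678 = 2^( - 1) *3^(  -  4)*19^1*461^ ( - 1 )*479^( - 1 )*1120883^1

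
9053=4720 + 4333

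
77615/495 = 15523/99 = 156.80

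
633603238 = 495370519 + 138232719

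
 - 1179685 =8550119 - 9729804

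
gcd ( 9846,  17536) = 2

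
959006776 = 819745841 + 139260935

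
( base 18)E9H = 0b1001001101011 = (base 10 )4715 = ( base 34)42n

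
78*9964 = 777192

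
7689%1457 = 404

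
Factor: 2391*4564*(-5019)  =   - 2^2 * 3^2*7^2 * 163^1 * 239^1 *797^1  =  - 54769957956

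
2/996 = 1/498= 0.00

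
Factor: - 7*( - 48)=2^4*3^1 *7^1=336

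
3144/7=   449 + 1/7   =  449.14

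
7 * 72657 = 508599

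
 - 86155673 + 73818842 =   -  12336831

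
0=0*61727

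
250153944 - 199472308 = 50681636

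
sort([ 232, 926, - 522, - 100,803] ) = [ - 522, - 100, 232,803,926]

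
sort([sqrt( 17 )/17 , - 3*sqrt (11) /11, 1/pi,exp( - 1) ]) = [-3 * sqrt (11) /11,sqrt(17)/17,1/pi,exp( - 1 )]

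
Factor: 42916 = 2^2*10729^1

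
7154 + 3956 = 11110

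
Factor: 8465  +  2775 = 2^3 * 5^1*281^1 = 11240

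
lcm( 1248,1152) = 14976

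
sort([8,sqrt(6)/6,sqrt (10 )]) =[sqrt ( 6 ) /6, sqrt ( 10 ), 8]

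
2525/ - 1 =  - 2525/1 = - 2525.00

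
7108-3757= 3351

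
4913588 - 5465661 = -552073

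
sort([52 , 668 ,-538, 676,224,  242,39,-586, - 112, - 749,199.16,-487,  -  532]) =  [ - 749, - 586 ,- 538, - 532,-487,  -  112,39,52,199.16,224,242,  668,  676]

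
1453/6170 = 1453/6170 =0.24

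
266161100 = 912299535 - 646138435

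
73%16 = 9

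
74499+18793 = 93292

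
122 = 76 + 46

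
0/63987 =0 = 0.00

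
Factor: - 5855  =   - 5^1*1171^1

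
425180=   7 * 60740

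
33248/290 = 16624/145 = 114.65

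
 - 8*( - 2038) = 16304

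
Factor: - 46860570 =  - 2^1*3^2*5^1 * 479^1 * 1087^1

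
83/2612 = 83/2612 = 0.03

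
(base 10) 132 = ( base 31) 48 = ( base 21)66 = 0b10000100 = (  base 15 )8c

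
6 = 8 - 2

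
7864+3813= 11677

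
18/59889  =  6/19963 = 0.00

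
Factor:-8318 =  - 2^1* 4159^1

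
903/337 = 2 + 229/337= 2.68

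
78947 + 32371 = 111318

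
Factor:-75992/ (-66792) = 413/363 =3^( - 1)*7^1 * 11^( - 2)*59^1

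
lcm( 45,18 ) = 90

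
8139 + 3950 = 12089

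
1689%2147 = 1689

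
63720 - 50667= 13053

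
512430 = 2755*186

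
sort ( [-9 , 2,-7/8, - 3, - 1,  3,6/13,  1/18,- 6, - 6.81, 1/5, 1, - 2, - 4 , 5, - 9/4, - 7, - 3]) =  [ - 9,  -  7, - 6.81  , - 6, - 4, - 3, - 3, - 9/4, - 2, - 1, - 7/8,  1/18, 1/5, 6/13,1,2, 3 , 5]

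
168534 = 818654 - 650120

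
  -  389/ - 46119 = 389/46119 = 0.01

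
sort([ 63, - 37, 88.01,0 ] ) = [-37, 0,  63,88.01]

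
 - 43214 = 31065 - 74279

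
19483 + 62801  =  82284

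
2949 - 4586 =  - 1637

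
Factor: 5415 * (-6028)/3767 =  - 32641620/3767 = -2^2*3^1*5^1*11^1*19^2*137^1*3767^ (-1 ) 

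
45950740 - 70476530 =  - 24525790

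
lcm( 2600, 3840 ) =249600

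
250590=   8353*30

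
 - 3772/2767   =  -3772/2767 = - 1.36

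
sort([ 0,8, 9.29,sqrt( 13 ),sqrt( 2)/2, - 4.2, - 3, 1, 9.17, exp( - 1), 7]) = [- 4.2, - 3,0,exp(-1 ),  sqrt( 2) /2,1, sqrt( 13 ),7,8,9.17,9.29]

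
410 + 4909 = 5319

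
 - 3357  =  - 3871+514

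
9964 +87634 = 97598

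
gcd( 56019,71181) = 3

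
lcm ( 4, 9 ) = 36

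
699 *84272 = 58906128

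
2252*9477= 21342204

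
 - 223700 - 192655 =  - 416355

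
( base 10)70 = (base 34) 22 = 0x46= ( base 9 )77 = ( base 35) 20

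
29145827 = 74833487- 45687660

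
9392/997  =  9392/997 = 9.42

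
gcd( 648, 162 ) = 162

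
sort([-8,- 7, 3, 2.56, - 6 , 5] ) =[ - 8, - 7, - 6, 2.56,  3,5 ]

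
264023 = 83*3181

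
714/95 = 714/95 = 7.52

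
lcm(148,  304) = 11248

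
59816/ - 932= - 65 + 191/233  =  - 64.18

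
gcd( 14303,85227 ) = 1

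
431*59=25429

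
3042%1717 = 1325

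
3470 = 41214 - 37744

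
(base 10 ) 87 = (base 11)7a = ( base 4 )1113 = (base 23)3I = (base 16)57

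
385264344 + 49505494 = 434769838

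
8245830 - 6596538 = 1649292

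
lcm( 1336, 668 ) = 1336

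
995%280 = 155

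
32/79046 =16/39523= 0.00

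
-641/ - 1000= 641/1000 =0.64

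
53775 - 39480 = 14295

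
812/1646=406/823 = 0.49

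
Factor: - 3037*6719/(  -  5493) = 20405603/5493 = 3^(- 1 )*1831^( - 1 )*3037^1*6719^1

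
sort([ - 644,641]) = [-644,641 ] 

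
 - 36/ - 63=4/7 = 0.57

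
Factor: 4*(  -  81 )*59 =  - 2^2*3^4*59^1 = - 19116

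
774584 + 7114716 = 7889300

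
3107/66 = 3107/66 =47.08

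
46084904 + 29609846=75694750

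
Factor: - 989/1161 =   -  23/27 =-  3^( - 3 )*23^1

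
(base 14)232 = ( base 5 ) 3221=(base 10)436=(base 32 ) DK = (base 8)664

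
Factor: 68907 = 3^1 * 103^1*223^1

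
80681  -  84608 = - 3927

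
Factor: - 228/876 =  - 19/73  =  - 19^1*73^( - 1)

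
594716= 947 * 628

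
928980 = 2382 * 390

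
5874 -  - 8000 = 13874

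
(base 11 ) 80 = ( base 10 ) 88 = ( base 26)3A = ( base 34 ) 2K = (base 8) 130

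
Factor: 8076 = 2^2*3^1*673^1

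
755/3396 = 755/3396 = 0.22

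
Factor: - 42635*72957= - 3^1*5^1 * 83^1*293^1*8527^1 = - 3110521695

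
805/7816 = 805/7816 =0.10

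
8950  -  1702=7248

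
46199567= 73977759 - 27778192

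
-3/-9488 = 3/9488 =0.00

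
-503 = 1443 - 1946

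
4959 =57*87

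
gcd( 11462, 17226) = 22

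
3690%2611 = 1079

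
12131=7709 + 4422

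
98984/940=105 + 71/235=105.30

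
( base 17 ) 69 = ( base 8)157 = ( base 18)63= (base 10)111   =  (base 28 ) 3r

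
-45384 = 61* ( - 744 )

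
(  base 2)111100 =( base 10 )60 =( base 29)22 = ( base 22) 2G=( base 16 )3C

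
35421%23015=12406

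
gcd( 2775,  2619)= 3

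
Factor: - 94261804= - 2^2 * 7^1*13^1* 17^1* 15233^1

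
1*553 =553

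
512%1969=512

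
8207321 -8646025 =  - 438704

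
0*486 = 0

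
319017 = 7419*43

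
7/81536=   1/11648 = 0.00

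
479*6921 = 3315159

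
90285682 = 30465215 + 59820467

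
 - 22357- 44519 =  - 66876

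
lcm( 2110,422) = 2110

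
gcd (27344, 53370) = 2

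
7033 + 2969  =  10002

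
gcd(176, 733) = 1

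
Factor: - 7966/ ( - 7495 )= 2^1*5^( - 1)*7^1*569^1*1499^(-1 ) 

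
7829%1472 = 469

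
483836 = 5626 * 86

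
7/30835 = 1/4405 = 0.00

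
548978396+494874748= 1043853144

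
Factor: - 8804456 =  - 2^3* 1100557^1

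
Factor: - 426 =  - 2^1*3^1*71^1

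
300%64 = 44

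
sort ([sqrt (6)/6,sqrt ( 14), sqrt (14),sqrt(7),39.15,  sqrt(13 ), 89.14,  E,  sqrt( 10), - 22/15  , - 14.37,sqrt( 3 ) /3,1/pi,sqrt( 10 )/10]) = [ - 14.37, - 22/15,  sqrt(10)/10, 1/pi,sqrt( 6)/6,  sqrt(3)/3,  sqrt( 7),E, sqrt( 10) , sqrt( 13),sqrt( 14),sqrt( 14 ), 39.15, 89.14]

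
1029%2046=1029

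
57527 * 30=1725810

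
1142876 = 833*1372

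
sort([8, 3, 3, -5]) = [ - 5,3,3, 8]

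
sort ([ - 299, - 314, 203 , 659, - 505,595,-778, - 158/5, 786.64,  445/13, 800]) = [  -  778, - 505, - 314, - 299 , - 158/5,445/13,203,595,659,786.64, 800 ] 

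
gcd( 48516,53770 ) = 2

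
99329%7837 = 5285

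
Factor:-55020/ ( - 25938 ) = 2^1*3^(-1 )*5^1*7^1 * 11^( - 1 )  =  70/33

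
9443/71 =133 =133.00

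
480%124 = 108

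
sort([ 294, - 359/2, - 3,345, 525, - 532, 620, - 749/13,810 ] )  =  [ - 532,-359/2, - 749/13, - 3, 294, 345, 525,  620,810]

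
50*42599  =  2129950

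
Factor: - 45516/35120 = - 2^ ( - 2)*3^1*5^( -1) * 439^(-1) * 3793^1 =- 11379/8780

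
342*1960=670320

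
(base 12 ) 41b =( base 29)kj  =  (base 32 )IN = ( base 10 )599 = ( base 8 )1127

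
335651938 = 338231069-2579131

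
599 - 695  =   - 96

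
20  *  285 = 5700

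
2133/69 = 30+21/23 =30.91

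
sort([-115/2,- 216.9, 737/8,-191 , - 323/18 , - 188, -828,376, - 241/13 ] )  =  [-828, - 216.9,  -  191, - 188,  -  115/2, - 241/13, - 323/18, 737/8, 376 ] 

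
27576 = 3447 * 8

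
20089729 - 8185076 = 11904653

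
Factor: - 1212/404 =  - 3 = - 3^1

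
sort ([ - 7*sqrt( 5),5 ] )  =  [-7 * sqrt( 5 ), 5]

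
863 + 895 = 1758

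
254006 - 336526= -82520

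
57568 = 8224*7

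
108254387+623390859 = 731645246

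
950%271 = 137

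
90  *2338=210420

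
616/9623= 616/9623 = 0.06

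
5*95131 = 475655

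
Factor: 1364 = 2^2 * 11^1 * 31^1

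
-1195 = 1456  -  2651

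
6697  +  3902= 10599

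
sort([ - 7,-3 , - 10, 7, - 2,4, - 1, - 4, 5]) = [ - 10, - 7, - 4,-3, - 2, - 1, 4,5,7]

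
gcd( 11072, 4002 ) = 2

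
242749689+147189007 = 389938696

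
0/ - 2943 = 0/1 = - 0.00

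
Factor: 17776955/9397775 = 3555391/1879555 = 5^( - 1 )* 7^2*199^(-1)*1889^( - 1)*72559^1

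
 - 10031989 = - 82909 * 121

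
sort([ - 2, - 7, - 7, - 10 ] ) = [  -  10, - 7, - 7, - 2]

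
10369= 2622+7747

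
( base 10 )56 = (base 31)1p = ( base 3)2002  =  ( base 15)3b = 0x38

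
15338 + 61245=76583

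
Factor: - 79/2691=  - 3^( - 2 )*13^( - 1 )*23^( - 1) * 79^1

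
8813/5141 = 8813/5141 = 1.71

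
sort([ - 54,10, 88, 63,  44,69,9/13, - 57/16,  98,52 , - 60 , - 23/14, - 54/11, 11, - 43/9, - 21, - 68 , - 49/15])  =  [ - 68,  -  60 , - 54, - 21, - 54/11, - 43/9, - 57/16, - 49/15, - 23/14, 9/13,10, 11,  44,52, 63 , 69 , 88 , 98 ]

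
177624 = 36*4934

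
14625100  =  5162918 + 9462182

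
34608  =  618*56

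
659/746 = 659/746  =  0.88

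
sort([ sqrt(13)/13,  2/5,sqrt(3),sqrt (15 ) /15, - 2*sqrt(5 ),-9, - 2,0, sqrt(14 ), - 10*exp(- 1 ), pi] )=[ - 9, -2*sqrt( 5 ), - 10*exp( - 1), - 2,0,sqrt ( 15 )/15,sqrt( 13)/13,2/5,sqrt(3 ),pi,sqrt(14)]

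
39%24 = 15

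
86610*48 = 4157280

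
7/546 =1/78  =  0.01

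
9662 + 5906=15568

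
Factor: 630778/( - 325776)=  - 2^( - 3 )*3^( - 1)*11^ (- 1)*617^ (-1) * 315389^1 = - 315389/162888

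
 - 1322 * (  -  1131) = 1495182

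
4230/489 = 8 + 106/163 = 8.65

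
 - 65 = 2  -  67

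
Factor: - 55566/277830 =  - 5^( - 1 )  =  -1/5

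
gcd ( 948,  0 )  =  948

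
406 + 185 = 591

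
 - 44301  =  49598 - 93899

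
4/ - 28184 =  - 1/7046 = -  0.00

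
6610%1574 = 314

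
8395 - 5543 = 2852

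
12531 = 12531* 1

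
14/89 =14/89 = 0.16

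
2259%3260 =2259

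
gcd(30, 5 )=5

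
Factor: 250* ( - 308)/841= - 2^3*5^3*7^1*11^1*29^( - 2) = - 77000/841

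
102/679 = 102/679 =0.15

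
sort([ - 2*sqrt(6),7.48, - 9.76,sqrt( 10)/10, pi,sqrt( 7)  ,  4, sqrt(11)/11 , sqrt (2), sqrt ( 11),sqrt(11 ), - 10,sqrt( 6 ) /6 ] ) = [ - 10, - 9.76, - 2*sqrt( 6),  sqrt( 11)/11,sqrt( 10)/10  ,  sqrt(6 )/6,  sqrt( 2),sqrt( 7),pi, sqrt(11), sqrt( 11), 4, 7.48 ] 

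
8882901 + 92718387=101601288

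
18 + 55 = 73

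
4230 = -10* ( - 423 ) 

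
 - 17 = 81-98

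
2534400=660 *3840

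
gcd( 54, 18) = 18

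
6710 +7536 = 14246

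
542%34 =32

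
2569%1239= 91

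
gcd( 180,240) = 60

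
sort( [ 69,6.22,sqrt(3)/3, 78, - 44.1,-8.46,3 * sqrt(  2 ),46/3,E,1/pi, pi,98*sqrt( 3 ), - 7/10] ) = [ - 44.1, - 8.46,-7/10,  1/pi,sqrt( 3)/3,E, pi,3 * sqrt(2 ), 6.22, 46/3,69, 78, 98*sqrt(3)]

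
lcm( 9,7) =63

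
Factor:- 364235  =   - 5^1*97^1 * 751^1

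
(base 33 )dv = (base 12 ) 324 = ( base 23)k0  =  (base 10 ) 460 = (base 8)714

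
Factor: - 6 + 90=2^2* 3^1*7^1 = 84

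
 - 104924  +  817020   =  712096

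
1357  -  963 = 394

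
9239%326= 111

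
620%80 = 60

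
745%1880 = 745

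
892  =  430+462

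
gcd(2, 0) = 2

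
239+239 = 478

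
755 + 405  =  1160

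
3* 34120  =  102360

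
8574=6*1429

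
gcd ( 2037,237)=3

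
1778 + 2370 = 4148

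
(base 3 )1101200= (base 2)1111111001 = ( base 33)UR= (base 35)T2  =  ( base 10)1017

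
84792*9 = 763128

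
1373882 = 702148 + 671734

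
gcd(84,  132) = 12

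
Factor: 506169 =3^5*2083^1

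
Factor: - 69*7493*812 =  - 2^2*3^1*7^1*23^1*29^1*59^1*127^1= - 419817804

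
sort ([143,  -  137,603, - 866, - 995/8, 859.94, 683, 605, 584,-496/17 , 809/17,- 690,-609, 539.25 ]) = [ -866, - 690, - 609, - 137,  -  995/8, - 496/17, 809/17, 143,539.25 , 584,  603,605 , 683,859.94] 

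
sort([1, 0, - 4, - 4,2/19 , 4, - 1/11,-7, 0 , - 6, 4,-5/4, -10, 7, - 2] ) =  [-10,- 7, - 6, - 4, -4, - 2, - 5/4,-1/11, 0 , 0,2/19,1, 4, 4,7]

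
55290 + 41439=96729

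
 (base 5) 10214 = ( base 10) 684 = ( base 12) 490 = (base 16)2AC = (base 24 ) 14C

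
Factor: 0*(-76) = 0^1=0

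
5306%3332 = 1974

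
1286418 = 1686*763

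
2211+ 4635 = 6846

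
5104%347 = 246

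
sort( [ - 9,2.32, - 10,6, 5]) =[ - 10, - 9,2.32,5, 6]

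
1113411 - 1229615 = -116204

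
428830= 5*85766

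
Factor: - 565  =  -5^1*113^1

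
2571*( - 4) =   -  10284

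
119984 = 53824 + 66160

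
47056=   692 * 68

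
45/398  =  45/398 = 0.11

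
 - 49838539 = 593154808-642993347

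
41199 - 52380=-11181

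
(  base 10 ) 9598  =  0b10010101111110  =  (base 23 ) I37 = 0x257E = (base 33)8qs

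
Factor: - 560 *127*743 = -2^4*5^1*7^1*127^1*743^1  =  - 52842160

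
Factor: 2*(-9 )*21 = -378 = - 2^1*3^3*7^1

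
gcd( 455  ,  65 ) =65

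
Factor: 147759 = 3^1 *49253^1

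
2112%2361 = 2112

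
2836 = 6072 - 3236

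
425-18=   407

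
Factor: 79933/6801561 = 3^( - 2 )*7^1*13^( - 1)*19^1*61^( - 1)*601^1  *953^(-1 )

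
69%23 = 0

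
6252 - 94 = 6158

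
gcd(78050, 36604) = 2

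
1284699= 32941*39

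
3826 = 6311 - 2485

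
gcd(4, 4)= 4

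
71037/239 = 71037/239 = 297.23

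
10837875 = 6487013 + 4350862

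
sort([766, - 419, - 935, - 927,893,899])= [ - 935,-927, - 419,766, 893,  899]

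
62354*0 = 0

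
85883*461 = 39592063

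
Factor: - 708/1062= -2^1 * 3^(  -  1)= - 2/3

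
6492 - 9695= - 3203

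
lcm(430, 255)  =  21930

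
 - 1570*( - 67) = 105190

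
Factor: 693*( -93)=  - 64449 = - 3^3*7^1*11^1* 31^1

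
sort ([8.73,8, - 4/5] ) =[-4/5,8,8.73 ] 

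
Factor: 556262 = 2^1*7^1*39733^1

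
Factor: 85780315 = 5^1 * 1493^1 *11491^1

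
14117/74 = 190 + 57/74 = 190.77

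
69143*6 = 414858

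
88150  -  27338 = 60812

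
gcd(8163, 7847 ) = 1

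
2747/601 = 4 + 343/601 = 4.57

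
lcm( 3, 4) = 12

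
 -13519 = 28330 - 41849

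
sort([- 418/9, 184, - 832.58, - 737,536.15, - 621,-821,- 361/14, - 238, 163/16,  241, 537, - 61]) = [ - 832.58, - 821,-737,  -  621, - 238 ,  -  61, - 418/9,  -  361/14, 163/16,184, 241 , 536.15,  537 ]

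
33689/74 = 455 + 19/74 = 455.26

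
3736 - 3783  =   - 47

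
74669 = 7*10667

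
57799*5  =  288995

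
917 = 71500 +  - 70583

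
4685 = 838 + 3847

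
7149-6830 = 319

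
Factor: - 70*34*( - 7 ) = 2^2  *5^1*7^2 * 17^1 = 16660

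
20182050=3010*6705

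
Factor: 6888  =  2^3*3^1*7^1*41^1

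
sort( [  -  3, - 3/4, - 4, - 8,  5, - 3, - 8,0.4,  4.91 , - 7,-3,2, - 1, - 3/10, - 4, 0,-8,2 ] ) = [ - 8, - 8, -8, - 7, - 4, - 4, - 3, - 3, - 3, - 1, - 3/4,-3/10, 0,0.4,2, 2,4.91, 5 ]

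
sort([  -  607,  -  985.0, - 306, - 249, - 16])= [ - 985.0,  -  607, - 306,-249, - 16 ] 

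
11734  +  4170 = 15904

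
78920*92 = 7260640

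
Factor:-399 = - 3^1*7^1 * 19^1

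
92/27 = 3 + 11/27 = 3.41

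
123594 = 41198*3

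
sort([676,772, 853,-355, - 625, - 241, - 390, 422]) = [ - 625 , - 390, - 355, - 241,422,676,772,853 ]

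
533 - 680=  -  147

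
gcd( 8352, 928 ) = 928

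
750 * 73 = 54750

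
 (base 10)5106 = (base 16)13f2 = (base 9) 7003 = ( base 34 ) 4e6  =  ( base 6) 35350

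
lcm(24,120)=120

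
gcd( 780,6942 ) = 78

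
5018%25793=5018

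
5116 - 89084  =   - 83968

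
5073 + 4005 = 9078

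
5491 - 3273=2218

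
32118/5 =6423  +  3/5 =6423.60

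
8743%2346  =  1705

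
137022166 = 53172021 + 83850145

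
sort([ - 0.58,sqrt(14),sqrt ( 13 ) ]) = [- 0.58, sqrt (13), sqrt( 14) ]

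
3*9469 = 28407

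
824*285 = 234840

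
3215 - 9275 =-6060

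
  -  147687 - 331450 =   -  479137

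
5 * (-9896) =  - 49480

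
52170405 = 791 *65955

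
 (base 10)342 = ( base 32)am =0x156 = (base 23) ek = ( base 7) 666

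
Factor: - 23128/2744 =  - 7^( - 1)*59^1   =  - 59/7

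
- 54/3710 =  -1+1828/1855  =  - 0.01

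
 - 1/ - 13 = 1/13   =  0.08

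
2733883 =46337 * 59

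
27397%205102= 27397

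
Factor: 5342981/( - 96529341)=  - 3^( - 1 ) * 7^1*17^1 * 59^1 * 223^(  -  1) * 761^1 * 144289^( - 1 )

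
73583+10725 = 84308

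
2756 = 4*689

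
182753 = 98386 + 84367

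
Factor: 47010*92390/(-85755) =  - 2^2*5^1*1567^1*5717^(- 1)*9239^1 = - 289550260/5717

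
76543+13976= 90519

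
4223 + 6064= 10287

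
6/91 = 6/91 = 0.07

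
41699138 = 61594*677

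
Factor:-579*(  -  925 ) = 3^1* 5^2*37^1*193^1 = 535575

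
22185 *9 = 199665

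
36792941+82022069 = 118815010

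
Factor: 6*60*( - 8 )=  - 2880 = - 2^6*3^2*5^1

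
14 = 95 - 81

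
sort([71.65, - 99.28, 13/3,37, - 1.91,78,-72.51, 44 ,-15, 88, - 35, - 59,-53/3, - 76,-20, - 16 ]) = [ - 99.28, - 76, - 72.51 , -59, - 35,-20, - 53/3,-16,-15, - 1.91,13/3,  37,44 , 71.65,78,88 ] 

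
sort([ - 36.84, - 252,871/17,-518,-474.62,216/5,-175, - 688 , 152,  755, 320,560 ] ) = [-688,  -  518, - 474.62, - 252, - 175, - 36.84, 216/5, 871/17, 152, 320,560,755] 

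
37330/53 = 37330/53 = 704.34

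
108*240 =25920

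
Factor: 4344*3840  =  2^11*3^2*5^1*181^1 = 16680960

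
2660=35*76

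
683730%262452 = 158826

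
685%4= 1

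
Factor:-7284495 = - 3^1 * 5^1*83^1*5851^1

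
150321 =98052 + 52269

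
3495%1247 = 1001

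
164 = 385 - 221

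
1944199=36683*53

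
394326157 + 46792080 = 441118237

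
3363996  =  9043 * 372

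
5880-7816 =-1936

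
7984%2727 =2530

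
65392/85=769 + 27/85 = 769.32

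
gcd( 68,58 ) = 2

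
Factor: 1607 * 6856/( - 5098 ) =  - 5508796/2549 = - 2^2*857^1*1607^1*2549^( - 1) 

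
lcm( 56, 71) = 3976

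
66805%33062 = 681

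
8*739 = 5912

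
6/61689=2/20563 = 0.00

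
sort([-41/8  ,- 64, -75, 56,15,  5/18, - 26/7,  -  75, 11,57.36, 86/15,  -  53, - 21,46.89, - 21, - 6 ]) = [ -75, - 75,- 64,  -  53,-21 , - 21, - 6,-41/8, -26/7, 5/18, 86/15,11, 15,46.89,56,  57.36]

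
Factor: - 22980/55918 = -30/73=- 2^1*3^1*5^1*73^( - 1) 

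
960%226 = 56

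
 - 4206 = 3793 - 7999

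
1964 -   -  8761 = 10725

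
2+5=7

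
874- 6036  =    -  5162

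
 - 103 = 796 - 899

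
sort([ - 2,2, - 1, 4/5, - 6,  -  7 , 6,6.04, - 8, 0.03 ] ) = [-8, - 7, - 6 ,  -  2, - 1, 0.03, 4/5, 2 , 6, 6.04]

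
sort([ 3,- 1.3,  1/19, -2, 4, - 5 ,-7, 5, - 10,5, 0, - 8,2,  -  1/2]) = [ - 10, - 8, - 7, - 5, - 2 ,  -  1.3, - 1/2, 0,1/19, 2, 3, 4,5, 5 ]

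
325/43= 325/43  =  7.56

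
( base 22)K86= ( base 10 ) 9862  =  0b10011010000110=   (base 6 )113354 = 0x2686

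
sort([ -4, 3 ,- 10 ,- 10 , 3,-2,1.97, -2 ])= [ - 10, - 10, - 4, - 2, - 2, 1.97,3 , 3]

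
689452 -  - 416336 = 1105788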